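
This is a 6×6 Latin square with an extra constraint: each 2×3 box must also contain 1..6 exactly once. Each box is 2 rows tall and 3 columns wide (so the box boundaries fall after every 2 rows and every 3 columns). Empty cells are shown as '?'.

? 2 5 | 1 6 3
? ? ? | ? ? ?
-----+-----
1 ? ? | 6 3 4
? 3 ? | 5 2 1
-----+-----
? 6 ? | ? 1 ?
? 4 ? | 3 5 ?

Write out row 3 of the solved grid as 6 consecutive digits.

152634

r1c1 = 4 (sole candidate).
r2c2 = 1 (sole candidate).
r2c5 = 4 (sole candidate).
r3c2 = 5: row 3 has {1,3,4,6}; col 2 has {1,2,3,4,6}; box has {1,3} → only 5 remains.
r3c3 = 2: row 3 has {1,3,4,5,6}; col 3 has {5}; box has {1,3,5} → only 2 remains.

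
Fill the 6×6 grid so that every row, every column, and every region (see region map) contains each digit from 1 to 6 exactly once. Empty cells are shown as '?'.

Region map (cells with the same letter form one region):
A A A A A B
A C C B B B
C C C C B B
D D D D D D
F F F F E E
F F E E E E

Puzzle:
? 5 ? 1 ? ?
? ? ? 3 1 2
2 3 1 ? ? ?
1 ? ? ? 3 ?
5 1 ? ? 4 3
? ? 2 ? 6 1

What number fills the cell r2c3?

r1c5 = 2: row 1 has {1,5}; col 5 has {1,3,4,6}; region has {1,5} → only 2 remains.
r3c5 = 5: row 3 has {1,2,3}; col 5 has {1,2,3,4,6}; region has {1,2,3} → only 5 remains.
r5c3 = 6: row 5 has {1,3,4,5}; col 3 has {1,2}; region has {1,5} → only 6 remains.
r5c4 = 2: row 5 has {1,3,4,5,6}; col 4 has {1,3}; region has {1,5,6} → only 2 remains.
r6c2 = 4: row 6 has {1,2,6}; col 2 has {1,3,5}; region has {1,2,5,6} → only 4 remains.
r6c4 = 5: row 6 has {1,2,4,6}; col 4 has {1,2,3}; region has {1,2,3,4,6} → only 5 remains.
r2c2 = 6: row 2 has {1,2,3}; col 2 has {1,3,4,5}; region has {1,2,3} → only 6 remains.
r3c4 = 4: row 3 has {1,2,3,5}; col 4 has {1,2,3,5}; region has {1,2,3,6} → only 4 remains.
r3c6 = 6: row 3 has {1,2,3,4,5}; col 6 has {1,2,3}; region has {1,2,3,5} → only 6 remains.
r4c2 = 2: row 4 has {1,3}; col 2 has {1,3,4,5,6}; region has {1,3} → only 2 remains.
r4c4 = 6: row 4 has {1,2,3}; col 4 has {1,2,3,4,5}; region has {1,2,3} → only 6 remains.
r6c1 = 3: row 6 has {1,2,4,5,6}; col 1 has {1,2,5}; region has {1,2,4,5,6} → only 3 remains.
r1c6 = 4: row 1 has {1,2,5}; col 6 has {1,2,3,6}; region has {1,2,3,5,6} → only 4 remains.
r2c1 = 4: row 2 has {1,2,3,6}; col 1 has {1,2,3,5}; region has {1,2,5} → only 4 remains.
r2c3 = 5: row 2 has {1,2,3,4,6}; col 3 has {1,2,6}; region has {1,2,3,4,6} → only 5 remains.

5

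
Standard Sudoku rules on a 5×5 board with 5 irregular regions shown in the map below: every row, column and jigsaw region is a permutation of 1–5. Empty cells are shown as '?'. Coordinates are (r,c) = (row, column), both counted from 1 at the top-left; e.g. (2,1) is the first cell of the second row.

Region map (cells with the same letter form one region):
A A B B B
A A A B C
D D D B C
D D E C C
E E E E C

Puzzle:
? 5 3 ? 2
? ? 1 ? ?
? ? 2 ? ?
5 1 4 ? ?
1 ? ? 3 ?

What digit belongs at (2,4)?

4

(1,1) = 4: row 1 has {2,3,5}; col 1 has {1,5}; region has {1,5} → only 4 remains.
(1,4) = 1: row 1 has {2,3,4,5}; col 4 has {3}; region has {2,3} → only 1 remains.
(3,1) = 3: row 3 has {2}; col 1 has {1,4,5}; region has {1,2,5} → only 3 remains.
(3,2) = 4: row 3 has {2,3}; col 2 has {1,5}; region has {1,2,3,5} → only 4 remains.
(3,4) = 5: row 3 has {2,3,4}; col 4 has {1,3}; region has {1,2,3} → only 5 remains.
(3,5) = 1: row 3 has {2,3,4,5}; col 5 has {2}; region has {} → only 1 remains.
(4,4) = 2: row 4 has {1,4,5}; col 4 has {1,3,5}; region has {1} → only 2 remains.
(4,5) = 3: row 4 has {1,2,4,5}; col 5 has {1,2}; region has {1,2} → only 3 remains.
(5,2) = 2: row 5 has {1,3}; col 2 has {1,4,5}; region has {1,3,4} → only 2 remains.
(5,3) = 5: row 5 has {1,2,3}; col 3 has {1,2,3,4}; region has {1,2,3,4} → only 5 remains.
(5,5) = 4: row 5 has {1,2,3,5}; col 5 has {1,2,3}; region has {1,2,3} → only 4 remains.
(2,1) = 2: row 2 has {1}; col 1 has {1,3,4,5}; region has {1,4,5} → only 2 remains.
(2,2) = 3: row 2 has {1,2}; col 2 has {1,2,4,5}; region has {1,2,4,5} → only 3 remains.
(2,4) = 4: row 2 has {1,2,3}; col 4 has {1,2,3,5}; region has {1,2,3,5} → only 4 remains.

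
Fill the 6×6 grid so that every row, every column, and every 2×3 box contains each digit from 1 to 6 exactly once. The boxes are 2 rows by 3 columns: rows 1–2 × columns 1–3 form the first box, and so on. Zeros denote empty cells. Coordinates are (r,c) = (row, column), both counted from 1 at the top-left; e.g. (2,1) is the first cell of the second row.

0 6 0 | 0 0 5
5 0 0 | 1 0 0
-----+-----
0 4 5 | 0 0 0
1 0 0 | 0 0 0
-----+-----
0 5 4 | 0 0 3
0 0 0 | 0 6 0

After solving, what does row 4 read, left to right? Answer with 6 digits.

136452

(5,4) = 2 (sole candidate).
(5,5) = 1 (sole candidate).
(6,6) = 4 (sole candidate).
(5,1) = 6 (sole candidate).
(6,4) = 5 (sole candidate).
(1,3) = 1 (hidden single in row 1).
(2,5) = 4 (hidden single in row 2).
(2,6) = 6 (hidden single in row 2).
(1,4) = 3 (sole candidate).
(1,5) = 2 (sole candidate).
(3,4) = 6 (sole candidate).
(3,5) = 3 (sole candidate).
(4,4) = 4: row 4 has {1}; col 4 has {1,2,3,5,6}; box has {3,6} → only 4 remains.
(4,5) = 5: row 4 has {1,4}; col 5 has {1,2,3,4,6}; box has {3,4,6} → only 5 remains.
(4,6) = 2: row 4 has {1,4,5}; col 6 has {3,4,5,6}; box has {3,4,5,6} → only 2 remains.
(1,1) = 4 (sole candidate).
(3,1) = 2 (sole candidate).
(3,6) = 1 (sole candidate).
(4,2) = 3: row 4 has {1,2,4,5}; col 2 has {4,5,6}; box has {1,2,4,5} → only 3 remains.
(4,3) = 6: row 4 has {1,2,3,4,5}; col 3 has {1,4,5}; box has {1,2,3,4,5} → only 6 remains.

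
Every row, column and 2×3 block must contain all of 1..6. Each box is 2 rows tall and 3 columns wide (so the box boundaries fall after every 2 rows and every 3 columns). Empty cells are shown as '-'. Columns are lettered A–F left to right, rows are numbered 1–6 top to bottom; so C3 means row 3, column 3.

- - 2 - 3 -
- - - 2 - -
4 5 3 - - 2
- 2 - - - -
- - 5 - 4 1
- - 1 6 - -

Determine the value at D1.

5

D3 = 1: row 3 has {2,3,4,5}; col 4 has {2,6}; box has {2} → only 1 remains.
E3 = 6: row 3 has {1,2,3,4,5}; col 5 has {3,4}; box has {1,2} → only 6 remains.
C4 = 6: row 4 has {2}; col 3 has {1,2,3,5}; box has {2,3,4,5} → only 6 remains.
E4 = 5: row 4 has {2,6}; col 5 has {3,4,6}; box has {1,2,6} → only 5 remains.
D5 = 3: row 5 has {1,4,5}; col 4 has {1,2,6}; box has {1,4,6} → only 3 remains.
E6 = 2: row 6 has {1,6}; col 5 has {3,4,5,6}; box has {1,3,4,6} → only 2 remains.
F6 = 5: row 6 has {1,2,6}; col 6 has {1,2}; box has {1,2,3,4,6} → only 5 remains.
C2 = 4: row 2 has {2}; col 3 has {1,2,3,5,6}; box has {2} → only 4 remains.
E2 = 1: row 2 has {2,4}; col 5 has {2,3,4,5,6}; box has {2,3} → only 1 remains.
F2 = 6: row 2 has {1,2,4}; col 6 has {1,2,5}; box has {1,2,3} → only 6 remains.
A4 = 1: row 4 has {2,5,6}; col 1 has {4}; box has {2,3,4,5,6} → only 1 remains.
D4 = 4: row 4 has {1,2,5,6}; col 4 has {1,2,3,6}; box has {1,2,5,6} → only 4 remains.
F4 = 3: row 4 has {1,2,4,5,6}; col 6 has {1,2,5,6}; box has {1,2,4,5,6} → only 3 remains.
B5 = 6: row 5 has {1,3,4,5}; col 2 has {2,5}; box has {1,5} → only 6 remains.
A6 = 3: row 6 has {1,2,5,6}; col 1 has {1,4}; box has {1,5,6} → only 3 remains.
B6 = 4: row 6 has {1,2,3,5,6}; col 2 has {2,5,6}; box has {1,3,5,6} → only 4 remains.
B1 = 1: row 1 has {2,3}; col 2 has {2,4,5,6}; box has {2,4} → only 1 remains.
D1 = 5: row 1 has {1,2,3}; col 4 has {1,2,3,4,6}; box has {1,2,3,6} → only 5 remains.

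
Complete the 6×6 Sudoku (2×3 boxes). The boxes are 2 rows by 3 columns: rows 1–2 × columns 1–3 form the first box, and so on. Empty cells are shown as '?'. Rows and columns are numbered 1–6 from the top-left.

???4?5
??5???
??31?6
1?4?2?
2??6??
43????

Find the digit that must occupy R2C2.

R3C1 = 5 (sole candidate).
R3C2 = 2 (sole candidate).
R3C5 = 4 (sole candidate).
R4C2 = 6 (sole candidate).
R4C6 = 3 (sole candidate).
R5C3 = 1 (sole candidate).
R5C6 = 4 (sole candidate).
R6C3 = 6 (sole candidate).
R1C2 = 1 (sole candidate).
R1C3 = 2 (sole candidate).
R2C2 = 4: row 2 has {5}; col 2 has {1,2,3,6}; box has {1,2,5} → only 4 remains.

4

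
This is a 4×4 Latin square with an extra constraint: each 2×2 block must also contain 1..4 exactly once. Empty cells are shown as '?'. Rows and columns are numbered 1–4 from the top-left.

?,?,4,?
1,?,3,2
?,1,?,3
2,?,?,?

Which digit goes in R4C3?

1

R1C1 = 3: row 1 has {4}; col 1 has {1,2}; box has {1} → only 3 remains.
R1C2 = 2: row 1 has {3,4}; col 2 has {1}; box has {1,3} → only 2 remains.
R1C4 = 1: row 1 has {2,3,4}; col 4 has {2,3}; box has {2,3,4} → only 1 remains.
R2C2 = 4: row 2 has {1,2,3}; col 2 has {1,2}; box has {1,2,3} → only 4 remains.
R3C1 = 4: row 3 has {1,3}; col 1 has {1,2,3}; box has {1,2} → only 4 remains.
R3C3 = 2: row 3 has {1,3,4}; col 3 has {3,4}; box has {3} → only 2 remains.
R4C2 = 3: row 4 has {2}; col 2 has {1,2,4}; box has {1,2,4} → only 3 remains.
R4C3 = 1: row 4 has {2,3}; col 3 has {2,3,4}; box has {2,3} → only 1 remains.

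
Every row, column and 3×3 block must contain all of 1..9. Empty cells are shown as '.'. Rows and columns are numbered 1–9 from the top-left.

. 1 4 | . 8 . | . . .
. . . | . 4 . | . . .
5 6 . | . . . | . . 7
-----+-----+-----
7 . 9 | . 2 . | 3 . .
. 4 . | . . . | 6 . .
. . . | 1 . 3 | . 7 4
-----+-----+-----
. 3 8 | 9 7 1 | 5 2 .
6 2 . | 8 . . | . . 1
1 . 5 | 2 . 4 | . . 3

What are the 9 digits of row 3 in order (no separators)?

row 3, column 4 = 3: row 3 has {5,6,7}; col 4 has {1,2,8,9}; box has {4,8} → only 3 remains.
row 7, column 1 = 4 (sole candidate).
row 7, column 9 = 6 (sole candidate).
row 8, column 3 = 7 (sole candidate).
row 8, column 6 = 5 (sole candidate).
row 9, column 2 = 9 (sole candidate).
row 9, column 5 = 6 (sole candidate).
row 9, column 8 = 8 (sole candidate).
row 3, column 3 = 2: row 3 has {3,5,6,7}; col 3 has {4,5,7,8,9}; box has {1,4,5,6} → only 2 remains.
row 3, column 6 = 9: row 3 has {2,3,5,6,7}; col 6 has {1,3,4,5}; box has {3,4,8} → only 9 remains.
row 6, column 3 = 6 (sole candidate).
row 8, column 5 = 3 (sole candidate).
row 9, column 7 = 7 (sole candidate).
row 2, column 3 = 3 (sole candidate).
row 3, column 5 = 1: row 3 has {2,3,5,6,7,9}; col 5 has {2,3,4,6,7,8}; box has {3,4,8,9} → only 1 remains.
row 3, column 8 = 4: row 3 has {1,2,3,5,6,7,9}; col 8 has {2,7,8}; box has {7} → only 4 remains.
row 5, column 3 = 1 (sole candidate).
row 8, column 8 = 9 (sole candidate).
row 1, column 1 = 9 (sole candidate).
row 1, column 7 = 2 (sole candidate).
row 1, column 9 = 5 (sole candidate).
row 2, column 1 = 8 (sole candidate).
row 2, column 2 = 7 (sole candidate).
row 2, column 9 = 9 (sole candidate).
row 3, column 7 = 8: row 3 has {1,2,3,4,5,6,7,9}; col 7 has {2,3,5,6,7}; box has {2,4,5,7,9} → only 8 remains.

562319847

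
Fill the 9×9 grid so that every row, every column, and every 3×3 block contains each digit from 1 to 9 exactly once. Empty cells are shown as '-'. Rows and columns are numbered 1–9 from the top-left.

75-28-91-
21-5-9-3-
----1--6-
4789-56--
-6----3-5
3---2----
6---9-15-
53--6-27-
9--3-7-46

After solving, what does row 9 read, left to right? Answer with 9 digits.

row 1, column 9 = 4 (sole candidate).
row 3, column 1 = 8 (sole candidate).
row 4, column 5 = 3 (sole candidate).
row 4, column 8 = 2 (sole candidate).
row 4, column 9 = 1 (sole candidate).
row 5, column 1 = 1 (sole candidate).
row 6, column 2 = 9 (sole candidate).
row 6, column 3 = 5 (sole candidate).
row 6, column 8 = 8 (sole candidate).
row 6, column 9 = 7 (sole candidate).
row 9, column 5 = 5: row 9 has {3,4,6,7,9}; col 5 has {1,2,3,6,8,9}; box has {3,6,7,9} → only 5 remains.
row 9, column 7 = 8: row 9 has {3,4,5,6,7,9}; col 7 has {1,2,3,6,9}; box has {1,2,4,5,6,7} → only 8 remains.
row 2, column 7 = 7 (sole candidate).
row 2, column 9 = 8 (sole candidate).
row 3, column 2 = 4 (sole candidate).
row 3, column 4 = 7 (sole candidate).
row 3, column 6 = 3 (sole candidate).
row 3, column 7 = 5 (sole candidate).
row 3, column 9 = 2 (sole candidate).
row 5, column 3 = 2 (sole candidate).
row 5, column 8 = 9 (sole candidate).
row 6, column 7 = 4 (sole candidate).
row 7, column 9 = 3 (sole candidate).
row 8, column 9 = 9 (sole candidate).
row 9, column 2 = 2: row 9 has {3,4,5,6,7,8,9}; col 2 has {1,3,4,5,6,7,9}; box has {3,5,6,9} → only 2 remains.
row 9, column 3 = 1: row 9 has {2,3,4,5,6,7,8,9}; col 3 has {2,5,8}; box has {2,3,5,6,9} → only 1 remains.

921357846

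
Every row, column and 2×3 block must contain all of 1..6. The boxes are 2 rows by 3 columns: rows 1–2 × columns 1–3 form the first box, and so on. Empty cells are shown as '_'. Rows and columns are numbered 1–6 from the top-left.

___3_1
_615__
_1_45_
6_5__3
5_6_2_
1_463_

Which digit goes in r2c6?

2

r1c3 = 2: row 1 has {1,3}; col 3 has {1,4,5,6}; box has {1,6} → only 2 remains.
r2c5 = 4: row 2 has {1,5,6}; col 5 has {2,3,5}; box has {1,3,5} → only 4 remains.
r2c6 = 2: row 2 has {1,4,5,6}; col 6 has {1,3}; box has {1,3,4,5} → only 2 remains.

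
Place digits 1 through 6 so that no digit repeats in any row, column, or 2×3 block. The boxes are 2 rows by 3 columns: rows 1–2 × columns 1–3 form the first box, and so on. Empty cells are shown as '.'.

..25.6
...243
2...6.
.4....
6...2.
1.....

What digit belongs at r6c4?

6

r1c5 = 1 (sole candidate).
r2c1 = 5 (sole candidate).
r4c1 = 3 (sole candidate).
r4c4 = 1 (sole candidate).
r4c5 = 5 (sole candidate).
r4c6 = 2 (sole candidate).
r6c5 = 3 (sole candidate).
r1c1 = 4 (sole candidate).
r1c2 = 3 (sole candidate).
r3c6 = 4 (sole candidate).
r4c3 = 6 (sole candidate).
r5c2 = 5 (sole candidate).
r5c4 = 4 (sole candidate).
r5c6 = 1 (sole candidate).
r6c2 = 2 (sole candidate).
r6c3 = 4 (sole candidate).
r6c4 = 6: row 6 has {1,2,3,4}; col 4 has {1,2,4,5}; box has {1,2,3,4} → only 6 remains.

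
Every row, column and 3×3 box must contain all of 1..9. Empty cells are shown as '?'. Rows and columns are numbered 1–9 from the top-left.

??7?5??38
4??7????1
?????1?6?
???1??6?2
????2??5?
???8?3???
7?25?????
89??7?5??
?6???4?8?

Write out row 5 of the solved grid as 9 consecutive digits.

row 4, column 6 = 5 (hidden single in column 6).
row 5, column 6 = 7: in column 6, 7 can only go here (every other open cell in that column sees a 7).
row 5, column 7 = 8: in column 7, 8 can only go here (every other open cell in that column sees an 8).
row 3, column 9 = 5 (hidden single in column 9).
row 3, column 7 = 7 (hidden single in row 3).
row 9, column 9 = 7 (hidden single in row 9).
row 1, column 7 = 4 (hidden single in box 3).
row 5, column 9 = 3: in box 6, 3 can only go here (every other open cell in that box sees a 3).
Singles propagation stalls before every target cell is settled. Branch on row 1, column 2 (candidates {1,2}).
  Try row 1, column 2 = 1: this forces row 5, column 2=4, row 7, column 2=3, row 8, column 4=3, row 9, column 7=3, row 9, column 4=2, row 8, column 6=6, row 8, column 9=4; then row 7 has no cell left for 4 — contradiction.
So row 1, column 2 = 2.
row 1, column 1 = 1 (hidden single in row 1).
row 3, column 4 = 2 (hidden single in row 3).
row 3, column 5 = 4 (hidden single in row 3).
row 4, column 5 = 9 (sole candidate).
row 6, column 5 = 6 (sole candidate).
row 4, column 1 = 3 (sole candidate).
row 5, column 4 = 4: row 5 has {2,3,5,7,8}; col 4 has {1,2,5,7,8}; box has {1,2,3,5,6,7,8,9} → only 4 remains.
row 9, column 1 = 5 (sole candidate).
row 3, column 1 = 9 (sole candidate).
row 5, column 1 = 6: row 5 has {2,3,4,5,7,8}; col 1 has {1,3,4,5,7,8,9}; box has {3} → only 6 remains.
row 5, column 2 = 1: row 5 has {2,3,4,5,6,7,8}; col 2 has {2,6,9}; box has {3,6} → only 1 remains.
row 5, column 3 = 9: row 5 has {1,2,3,4,5,6,7,8}; col 3 has {2,7}; box has {1,3,6} → only 9 remains.

619427853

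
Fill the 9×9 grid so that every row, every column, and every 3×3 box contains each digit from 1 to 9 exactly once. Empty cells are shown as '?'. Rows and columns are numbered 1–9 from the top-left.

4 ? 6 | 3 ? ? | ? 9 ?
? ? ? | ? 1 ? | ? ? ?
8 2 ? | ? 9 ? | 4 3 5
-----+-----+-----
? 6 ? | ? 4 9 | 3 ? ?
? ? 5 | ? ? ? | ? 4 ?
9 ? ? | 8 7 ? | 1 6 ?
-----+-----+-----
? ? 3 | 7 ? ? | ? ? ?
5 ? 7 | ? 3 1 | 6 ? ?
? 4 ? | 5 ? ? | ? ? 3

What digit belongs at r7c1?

r2c3 = 9 (sole candidate).
r3c3 = 1 (sole candidate).
r3c4 = 6 (sole candidate).
r3c6 = 7 (sole candidate).
r6c2 = 3 (sole candidate).
r6c9 = 2 (sole candidate).
r6c3 = 4 (sole candidate).
r6c6 = 5 (sole candidate).
r1c9 = 1 (hidden single in row 1).
r2c1 = 3 (hidden single in row 2).
r2c2 = 5 (hidden single in row 2).
r2c9 = 6 (hidden single in row 2).
r1c2 = 7 (sole candidate).
r1c5 = 5 (hidden single in row 1).
r4c8 = 5 (hidden single in row 4).
r5c6 = 3 (hidden single in row 5).
r5c5 = 6 (hidden single in row 5).
r7c7 = 5 (hidden single in row 7).
r9c7 = 9 (hidden single in row 9).
r5c9 = 9 (hidden single in row 5).
r7c2 = 9 (hidden single in row 7).
r8c2 = 8 (sole candidate).
r8c8 = 2 (sole candidate).
r8c9 = 4 (sole candidate).
r9c3 = 2 (sole candidate).
r9c5 = 8 (sole candidate).
r9c6 = 6 (sole candidate).
r4c3 = 8 (sole candidate).
r4c9 = 7 (sole candidate).
r5c2 = 1 (sole candidate).
r5c4 = 2 (sole candidate).
r5c7 = 8 (sole candidate).
r7c5 = 2 (sole candidate).
r7c6 = 4 (sole candidate).
r7c9 = 8 (sole candidate).
r8c4 = 9 (sole candidate).
r9c1 = 1 (sole candidate).
r9c8 = 7 (sole candidate).
r1c7 = 2 (sole candidate).
r2c4 = 4 (sole candidate).
r2c7 = 7 (sole candidate).
r2c8 = 8 (sole candidate).
r4c1 = 2 (sole candidate).
r4c4 = 1 (sole candidate).
r5c1 = 7 (sole candidate).
r7c1 = 6: row 7 has {2,3,4,5,7,8,9}; col 1 has {1,2,3,4,5,7,8,9}; box has {1,2,3,4,5,7,8,9} → only 6 remains.

6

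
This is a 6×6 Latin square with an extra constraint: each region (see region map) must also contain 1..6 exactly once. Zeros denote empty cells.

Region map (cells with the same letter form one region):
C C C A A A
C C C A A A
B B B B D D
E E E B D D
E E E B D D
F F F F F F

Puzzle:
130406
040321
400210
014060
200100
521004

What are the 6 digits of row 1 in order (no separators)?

r1c5 = 5: row 1 has {1,3,4,6}; col 5 has {1,2,6}; region has {1,2,3,4,6} → only 5 remains.
r2c1 = 6 (sole candidate).
r2c3 = 5 (sole candidate).
r4c1 = 3 (sole candidate).
r4c4 = 5 (sole candidate).
r4c6 = 2 (sole candidate).
r5c3 = 6 (sole candidate).
r6c4 = 6 (sole candidate).
r6c5 = 3 (sole candidate).
r1c3 = 2: row 1 has {1,3,4,5,6}; col 3 has {1,4,5,6}; region has {1,3,4,5,6} → only 2 remains.

132456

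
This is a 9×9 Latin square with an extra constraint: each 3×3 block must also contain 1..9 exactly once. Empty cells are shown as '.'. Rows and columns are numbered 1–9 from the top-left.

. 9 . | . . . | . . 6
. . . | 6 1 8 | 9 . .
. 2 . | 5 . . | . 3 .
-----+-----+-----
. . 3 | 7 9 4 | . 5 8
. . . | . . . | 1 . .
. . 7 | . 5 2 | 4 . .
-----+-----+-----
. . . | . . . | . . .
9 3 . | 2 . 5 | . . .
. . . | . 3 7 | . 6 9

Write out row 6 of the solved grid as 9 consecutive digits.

687152493

row 1, column 6 = 3: row 1 has {6,9}; col 6 has {2,4,5,7,8}; box has {1,5,6,8} → only 3 remains.
row 3, column 6 = 9: row 3 has {2,3,5}; col 6 has {2,3,4,5,7,8}; box has {1,3,5,6,8} → only 9 remains.
row 5, column 6 = 6: row 5 has {1}; col 6 has {2,3,4,5,7,8,9}; box has {2,4,5,7,9} → only 6 remains.
row 6, column 8 = 9: row 6 has {2,4,5,7}; col 8 has {3,5,6}; box has {1,4,5,8} → only 9 remains.
row 6, column 9 = 3: row 6 has {2,4,5,7,9}; col 9 has {6,8,9}; box has {1,4,5,8,9} → only 3 remains.
row 7, column 6 = 1: row 7 has {}; col 6 has {2,3,4,5,6,7,8,9}; box has {2,3,5,7} → only 1 remains.
row 1, column 4 = 4: row 1 has {3,6,9}; col 4 has {2,5,6,7}; box has {1,3,5,6,8,9} → only 4 remains.
row 3, column 5 = 7: row 3 has {2,3,5,9}; col 5 has {1,3,5,9}; box has {1,3,4,5,6,8,9} → only 7 remains.
row 3, column 7 = 8: row 3 has {2,3,5,7,9}; col 7 has {1,4,9}; box has {3,6,9} → only 8 remains.
row 5, column 5 = 8: row 5 has {1,6}; col 5 has {1,3,5,7,9}; box has {2,4,5,6,7,9} → only 8 remains.
row 6, column 4 = 1: row 6 has {2,3,4,5,7,9}; col 4 has {2,4,5,6,7}; box has {2,4,5,6,7,8,9} → only 1 remains.
row 8, column 7 = 7: row 8 has {2,3,5,9}; col 7 has {1,4,8,9}; box has {6,9} → only 7 remains.
row 9, column 4 = 8: row 9 has {3,6,7,9}; col 4 has {1,2,4,5,6,7}; box has {1,2,3,5,7} → only 8 remains.
row 1, column 5 = 2: row 1 has {3,4,6,9}; col 5 has {1,3,5,7,8,9}; box has {1,3,4,5,6,7,8,9} → only 2 remains.
row 1, column 7 = 5: row 1 has {2,3,4,6,9}; col 7 has {1,4,7,8,9}; box has {3,6,8,9} → only 5 remains.
row 5, column 4 = 3: row 5 has {1,6,8}; col 4 has {1,2,4,5,6,7,8}; box has {1,2,4,5,6,7,8,9} → only 3 remains.
row 7, column 4 = 9: row 7 has {1}; col 4 has {1,2,3,4,5,6,7,8}; box has {1,2,3,5,7,8} → only 9 remains.
row 9, column 7 = 2: row 9 has {3,6,7,8,9}; col 7 has {1,4,5,7,8,9}; box has {6,7,9} → only 2 remains.
row 4, column 7 = 6: row 4 has {3,4,5,7,8,9}; col 7 has {1,2,4,5,7,8,9}; box has {1,3,4,5,8,9} → only 6 remains.
row 7, column 7 = 3: row 7 has {1,9}; col 7 has {1,2,4,5,6,7,8,9}; box has {2,6,7,9} → only 3 remains.
row 4, column 2 = 1: row 4 has {3,4,5,6,7,8,9}; col 2 has {2,3,9}; box has {3,7} → only 1 remains.
row 4, column 1 = 2: row 4 has {1,3,4,5,6,7,8,9}; col 1 has {9}; box has {1,3,7} → only 2 remains.
row 2, column 1 = 3: in row 2, 3 can only go here (every other open cell in that row sees a 3).
row 5, column 3 = 9: in row 5, 9 can only go here (every other open cell in that row sees a 9).
row 7, column 3 = 2: in row 7, 2 can only go here (every other open cell in that row sees a 2).
row 7, column 9 = 5: in column 9, 5 can only go here (every other open cell in that column sees a 5).
Singles propagation stalls before every target cell is settled. Branch on row 2, column 3 (candidates {4,5}).
  Try row 2, column 3 = 4: this forces row 2, column 2=5, row 5, column 2=4; then row 9, column 2 has no candidate left — contradiction.
So row 2, column 3 = 5.
Singles propagation stalls before every target cell is settled. Branch on row 1, column 8 (candidates {1,7}).
  Try row 1, column 8 = 1: this forces row 1, column 3=8, row 3, column 9=4, row 8, column 9=1, row 1, column 1=7, row 2, column 2=4, row 5, column 2=5; then row 9, column 2 has no candidate left — contradiction.
So row 1, column 8 = 7.
row 5, column 8 = 2 (sole candidate).
row 5, column 9 = 7 (sole candidate).
row 2, column 8 = 4 (sole candidate).
row 2, column 9 = 2 (sole candidate).
row 3, column 9 = 1 (sole candidate).
row 7, column 8 = 8 (sole candidate).
row 8, column 8 = 1 (sole candidate).
row 8, column 9 = 4 (sole candidate).
row 2, column 2 = 7 (sole candidate).
row 8, column 5 = 6 (sole candidate).
row 7, column 5 = 4 (sole candidate).
row 8, column 3 = 8 (sole candidate).
row 1, column 3 = 1 (sole candidate).
row 7, column 2 = 6 (sole candidate).
row 9, column 3 = 4 (sole candidate).
row 1, column 1 = 8 (sole candidate).
row 3, column 3 = 6 (sole candidate).
row 6, column 1 = 6: row 6 has {1,2,3,4,5,7,9}; col 1 has {2,3,8,9}; box has {1,2,3,7,9} → only 6 remains.
row 6, column 2 = 8: row 6 has {1,2,3,4,5,6,7,9}; col 2 has {1,2,3,6,7,9}; box has {1,2,3,6,7,9} → only 8 remains.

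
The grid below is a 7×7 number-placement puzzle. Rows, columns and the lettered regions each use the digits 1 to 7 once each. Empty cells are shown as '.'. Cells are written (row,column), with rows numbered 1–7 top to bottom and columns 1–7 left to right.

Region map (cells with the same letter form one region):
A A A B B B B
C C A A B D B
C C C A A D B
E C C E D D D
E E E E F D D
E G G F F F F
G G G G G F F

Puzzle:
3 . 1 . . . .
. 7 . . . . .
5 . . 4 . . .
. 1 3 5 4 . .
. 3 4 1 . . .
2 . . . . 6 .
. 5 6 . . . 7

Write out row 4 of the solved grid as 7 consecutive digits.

7135426

(3,3) = 2: row 3 has {4,5}; col 3 has {1,3,4,6}; region has {1,3,5,7} → only 2 remains.
(6,2) = 4: row 6 has {2,6}; col 2 has {1,3,5,7}; region has {5,6} → only 4 remains.
(6,3) = 7: row 6 has {2,4,6}; col 3 has {1,2,3,4,6}; region has {4,5,6} → only 7 remains.
(6,4) = 3: row 6 has {2,4,6,7}; col 4 has {1,4,5}; region has {6,7} → only 3 remains.
(7,1) = 1: row 7 has {5,6,7}; col 1 has {2,3,5}; region has {4,5,6,7} → only 1 remains.
(7,4) = 2: row 7 has {1,5,6,7}; col 4 has {1,3,4,5}; region has {1,4,5,6,7} → only 2 remains.
(7,5) = 3: row 7 has {1,2,5,6,7}; col 5 has {4}; region has {1,2,4,5,6,7} → only 3 remains.
(7,6) = 4: row 7 has {1,2,3,5,6,7}; col 6 has {6}; region has {3,6,7} → only 4 remains.
(2,3) = 5: row 2 has {7}; col 3 has {1,2,3,4,6,7}; region has {1,3,4} → only 5 remains.
(2,4) = 6: row 2 has {5,7}; col 4 has {1,2,3,4,5}; region has {1,3,4,5} → only 6 remains.
(3,2) = 6: row 3 has {2,4,5}; col 2 has {1,3,4,5,7}; region has {1,2,3,5,7} → only 6 remains.
(3,5) = 7: row 3 has {2,4,5,6}; col 5 has {3,4}; region has {1,3,4,5,6} → only 7 remains.
(1,2) = 2: row 1 has {1,3}; col 2 has {1,3,4,5,6,7}; region has {1,3,4,5,6,7} → only 2 remains.
(1,4) = 7: row 1 has {1,2,3}; col 4 has {1,2,3,4,5,6}; region has {} → only 7 remains.
(1,6) = 5: row 1 has {1,2,3,7}; col 6 has {4,6}; region has {7} → only 5 remains.
(2,1) = 4: row 2 has {5,6,7}; col 1 has {1,2,3,5}; region has {1,2,3,5,6,7} → only 4 remains.
(1,5) = 6: row 1 has {1,2,3,5,7}; col 5 has {3,4,7}; region has {5,7} → only 6 remains.
(1,7) = 4: row 1 has {1,2,3,5,6,7}; col 7 has {7}; region has {5,6,7} → only 4 remains.
(5,7) = 5: in region D, 5 can only go here (every other open cell in that region sees a 5).
(5,5) = 2: row 5 has {1,3,4,5}; col 5 has {3,4,6,7}; region has {3,4,6,7} → only 2 remains.
(5,6) = 7: row 5 has {1,2,3,4,5}; col 6 has {4,5,6}; region has {4,5} → only 7 remains.
(6,7) = 1: row 6 has {2,3,4,6,7}; col 7 has {4,5,7}; region has {2,3,4,6,7} → only 1 remains.
(2,5) = 1: row 2 has {4,5,6,7}; col 5 has {2,3,4,6,7}; region has {4,5,6,7} → only 1 remains.
(3,7) = 3: row 3 has {2,4,5,6,7}; col 7 has {1,4,5,7}; region has {1,4,5,6,7} → only 3 remains.
(4,6) = 2: row 4 has {1,3,4,5}; col 6 has {4,5,6,7}; region has {4,5,7} → only 2 remains.
(4,7) = 6: row 4 has {1,2,3,4,5}; col 7 has {1,3,4,5,7}; region has {2,4,5,7} → only 6 remains.
(5,1) = 6: row 5 has {1,2,3,4,5,7}; col 1 has {1,2,3,4,5}; region has {1,2,3,4,5} → only 6 remains.
(6,5) = 5: row 6 has {1,2,3,4,6,7}; col 5 has {1,2,3,4,6,7}; region has {1,2,3,4,6,7} → only 5 remains.
(2,6) = 3: row 2 has {1,4,5,6,7}; col 6 has {2,4,5,6,7}; region has {2,4,5,6,7} → only 3 remains.
(2,7) = 2: row 2 has {1,3,4,5,6,7}; col 7 has {1,3,4,5,6,7}; region has {1,3,4,5,6,7} → only 2 remains.
(3,6) = 1: row 3 has {2,3,4,5,6,7}; col 6 has {2,3,4,5,6,7}; region has {2,3,4,5,6,7} → only 1 remains.
(4,1) = 7: row 4 has {1,2,3,4,5,6}; col 1 has {1,2,3,4,5,6}; region has {1,2,3,4,5,6} → only 7 remains.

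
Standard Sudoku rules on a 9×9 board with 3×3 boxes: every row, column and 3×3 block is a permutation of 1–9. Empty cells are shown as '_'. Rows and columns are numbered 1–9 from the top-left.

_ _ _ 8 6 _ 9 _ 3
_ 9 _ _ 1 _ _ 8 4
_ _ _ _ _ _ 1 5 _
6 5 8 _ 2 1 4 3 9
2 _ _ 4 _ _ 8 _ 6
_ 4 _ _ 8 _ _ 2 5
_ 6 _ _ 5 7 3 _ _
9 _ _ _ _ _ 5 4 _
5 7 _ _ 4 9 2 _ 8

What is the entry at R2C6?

R1C8 = 7 (sole candidate).
R2C7 = 6 (sole candidate).
R3C9 = 2 (sole candidate).
R4C4 = 7 (sole candidate).
R5C8 = 1 (sole candidate).
R6C7 = 7 (sole candidate).
R7C8 = 9 (sole candidate).
R7C9 = 1 (sole candidate).
R8C5 = 3 (sole candidate).
R8C9 = 7 (sole candidate).
R9C8 = 6 (sole candidate).
R5C2 = 3 (sole candidate).
R5C5 = 9 (sole candidate).
R5C6 = 5 (sole candidate).
R6C1 = 1 (sole candidate).
R6C3 = 9 (sole candidate).
R7C4 = 2 (sole candidate).
R9C4 = 1 (sole candidate).
R1C1 = 4 (sole candidate).
R1C6 = 2 (sole candidate).
R2C6 = 3: row 2 has {1,4,6,8,9}; col 6 has {1,2,5,7,9}; box has {1,2,6,8} → only 3 remains.

3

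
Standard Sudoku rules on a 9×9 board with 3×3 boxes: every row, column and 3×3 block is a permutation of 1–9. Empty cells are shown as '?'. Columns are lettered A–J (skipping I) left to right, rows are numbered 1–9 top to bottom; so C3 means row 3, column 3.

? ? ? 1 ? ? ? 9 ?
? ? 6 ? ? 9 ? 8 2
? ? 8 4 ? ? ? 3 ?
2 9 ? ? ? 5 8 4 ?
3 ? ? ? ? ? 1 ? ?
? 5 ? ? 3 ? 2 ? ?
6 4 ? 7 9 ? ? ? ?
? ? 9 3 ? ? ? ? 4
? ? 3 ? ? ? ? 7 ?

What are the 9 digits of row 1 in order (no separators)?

425183796

D2 = 5: row 2 has {2,6,8,9}; col 4 has {1,3,4,7}; box has {1,4,9} → only 5 remains.
E2 = 7: row 2 has {2,5,6,8,9}; col 5 has {3,9}; box has {1,4,5,9} → only 7 remains.
G2 = 4: row 2 has {2,5,6,7,8,9}; col 7 has {1,2,8}; box has {2,3,8,9} → only 4 remains.
D4 = 6: row 4 has {2,4,5,8,9}; col 4 has {1,3,4,5,7}; box has {3,5} → only 6 remains.
E4 = 1: row 4 has {2,4,5,6,8,9}; col 5 has {3,7,9}; box has {3,5,6} → only 1 remains.
H6 = 6: row 6 has {2,3,5}; col 8 has {3,4,7,8,9}; box has {1,2,4,8} → only 6 remains.
A2 = 1: row 2 has {2,4,5,6,7,8,9}; col 1 has {2,3,6}; box has {6,8} → only 1 remains.
B2 = 3: row 2 has {1,2,4,5,6,7,8,9}; col 2 has {4,5,9}; box has {1,6,8} → only 3 remains.
C4 = 7: row 4 has {1,2,4,5,6,8,9}; col 3 has {3,6,8,9}; box has {2,3,5,9} → only 7 remains.
J4 = 3: row 4 has {1,2,4,5,6,7,8,9}; col 9 has {2,4}; box has {1,2,4,6,8} → only 3 remains.
C5 = 4: row 5 has {1,3}; col 3 has {3,6,7,8,9}; box has {2,3,5,7,9} → only 4 remains.
H5 = 5: row 5 has {1,3,4}; col 8 has {3,4,6,7,8,9}; box has {1,2,3,4,6,8} → only 5 remains.
A6 = 8: row 6 has {2,3,5,6}; col 1 has {1,2,3,6}; box has {2,3,4,5,7,9} → only 8 remains.
C6 = 1: row 6 has {2,3,5,6,8}; col 3 has {3,4,6,7,8,9}; box has {2,3,4,5,7,8,9} → only 1 remains.
D6 = 9: row 6 has {1,2,3,5,6,8}; col 4 has {1,3,4,5,6,7}; box has {1,3,5,6} → only 9 remains.
J6 = 7: row 6 has {1,2,3,5,6,8,9}; col 9 has {2,3,4}; box has {1,2,3,4,5,6,8} → only 7 remains.
A9 = 5: row 9 has {3,7}; col 1 has {1,2,3,6,8}; box has {3,4,6,9} → only 5 remains.
B5 = 6: row 5 has {1,3,4,5}; col 2 has {3,4,5,9}; box has {1,2,3,4,5,7,8,9} → only 6 remains.
J5 = 9: row 5 has {1,3,4,5,6}; col 9 has {2,3,4,7}; box has {1,2,3,4,5,6,7,8} → only 9 remains.
F6 = 4: row 6 has {1,2,3,5,6,7,8,9}; col 6 has {5,9}; box has {1,3,5,6,9} → only 4 remains.
C7 = 2: row 7 has {4,6,7,9}; col 3 has {1,3,4,6,7,8,9}; box has {3,4,5,6,9} → only 2 remains.
H7 = 1: row 7 has {2,4,6,7,9}; col 8 has {3,4,5,6,7,8,9}; box has {4,7} → only 1 remains.
A8 = 7: row 8 has {3,4,9}; col 1 has {1,2,3,5,6,8}; box has {2,3,4,5,6,9} → only 7 remains.
H8 = 2: row 8 has {3,4,7,9}; col 8 has {1,3,4,5,6,7,8,9}; box has {1,4,7} → only 2 remains.
A1 = 4: row 1 has {1,9}; col 1 has {1,2,3,5,6,7,8}; box has {1,3,6,8} → only 4 remains.
C1 = 5: row 1 has {1,4,9}; col 3 has {1,2,3,4,6,7,8,9}; box has {1,3,4,6,8} → only 5 remains.
J1 = 6: row 1 has {1,4,5,9}; col 9 has {2,3,4,7,9}; box has {2,3,4,8,9} → only 6 remains.
A3 = 9: row 3 has {3,4,8}; col 1 has {1,2,3,4,5,6,7,8}; box has {1,3,4,5,6,8} → only 9 remains.
F7 = 8: row 7 has {1,2,4,6,7,9}; col 6 has {4,5,9}; box has {3,7,9} → only 8 remains.
J7 = 5: row 7 has {1,2,4,6,7,8,9}; col 9 has {2,3,4,6,7,9}; box has {1,2,4,7} → only 5 remains.
G8 = 6: row 8 has {2,3,4,7,9}; col 7 has {1,2,4,8}; box has {1,2,4,5,7} → only 6 remains.
D9 = 2: row 9 has {3,5,7}; col 4 has {1,3,4,5,6,7,9}; box has {3,7,8,9} → only 2 remains.
G9 = 9: row 9 has {2,3,5,7}; col 7 has {1,2,4,6,8}; box has {1,2,4,5,6,7} → only 9 remains.
J9 = 8: row 9 has {2,3,5,7,9}; col 9 has {2,3,4,5,6,7,9}; box has {1,2,4,5,6,7,9} → only 8 remains.
G1 = 7: row 1 has {1,4,5,6,9}; col 7 has {1,2,4,6,8,9}; box has {2,3,4,6,8,9} → only 7 remains.
G3 = 5: row 3 has {3,4,8,9}; col 7 has {1,2,4,6,7,8,9}; box has {2,3,4,6,7,8,9} → only 5 remains.
J3 = 1: row 3 has {3,4,5,8,9}; col 9 has {2,3,4,5,6,7,8,9}; box has {2,3,4,5,6,7,8,9} → only 1 remains.
D5 = 8: row 5 has {1,3,4,5,6,9}; col 4 has {1,2,3,4,5,6,7,9}; box has {1,3,4,5,6,9} → only 8 remains.
E5 = 2: row 5 has {1,3,4,5,6,8,9}; col 5 has {1,3,7,9}; box has {1,3,4,5,6,8,9} → only 2 remains.
F5 = 7: row 5 has {1,2,3,4,5,6,8,9}; col 6 has {4,5,8,9}; box has {1,2,3,4,5,6,8,9} → only 7 remains.
G7 = 3: row 7 has {1,2,4,5,6,7,8,9}; col 7 has {1,2,4,5,6,7,8,9}; box has {1,2,4,5,6,7,8,9} → only 3 remains.
E8 = 5: row 8 has {2,3,4,6,7,9}; col 5 has {1,2,3,7,9}; box has {2,3,7,8,9} → only 5 remains.
F8 = 1: row 8 has {2,3,4,5,6,7,9}; col 6 has {4,5,7,8,9}; box has {2,3,5,7,8,9} → only 1 remains.
B9 = 1: row 9 has {2,3,5,7,8,9}; col 2 has {3,4,5,6,9}; box has {2,3,4,5,6,7,9} → only 1 remains.
F9 = 6: row 9 has {1,2,3,5,7,8,9}; col 6 has {1,4,5,7,8,9}; box has {1,2,3,5,7,8,9} → only 6 remains.
B1 = 2: row 1 has {1,4,5,6,7,9}; col 2 has {1,3,4,5,6,9}; box has {1,3,4,5,6,8,9} → only 2 remains.
E1 = 8: row 1 has {1,2,4,5,6,7,9}; col 5 has {1,2,3,5,7,9}; box has {1,4,5,7,9} → only 8 remains.
F1 = 3: row 1 has {1,2,4,5,6,7,8,9}; col 6 has {1,4,5,6,7,8,9}; box has {1,4,5,7,8,9} → only 3 remains.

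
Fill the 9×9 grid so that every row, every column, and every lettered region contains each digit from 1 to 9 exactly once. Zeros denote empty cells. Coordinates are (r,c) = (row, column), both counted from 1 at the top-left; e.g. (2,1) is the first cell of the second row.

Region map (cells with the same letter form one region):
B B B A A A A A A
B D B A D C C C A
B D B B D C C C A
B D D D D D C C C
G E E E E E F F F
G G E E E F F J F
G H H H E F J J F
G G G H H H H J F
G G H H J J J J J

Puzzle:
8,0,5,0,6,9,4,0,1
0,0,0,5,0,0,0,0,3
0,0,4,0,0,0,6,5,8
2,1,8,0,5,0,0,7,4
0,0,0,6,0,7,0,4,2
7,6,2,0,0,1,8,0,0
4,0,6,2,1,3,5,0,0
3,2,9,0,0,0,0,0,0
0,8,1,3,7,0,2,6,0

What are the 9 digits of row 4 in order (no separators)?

218956374

(1,4) = 7: row 1 has {1,4,5,6,8,9}; col 4 has {2,3,5,6}; region has {1,3,4,5,6,8,9} → only 7 remains.
(1,8) = 2: row 1 has {1,4,5,6,7,8,9}; col 8 has {4,5,6,7}; region has {1,3,4,5,6,7,8,9} → only 2 remains.
(2,3) = 7: row 2 has {3,5}; col 3 has {1,2,4,5,6,8,9}; region has {2,4,5,8} → only 7 remains.
(3,6) = 2: row 3 has {4,5,6,8}; col 6 has {1,3,7,9}; region has {4,5,6,7} → only 2 remains.
(4,4) = 9: row 4 has {1,2,4,5,7,8}; col 4 has {2,3,5,6,7}; region has {1,5,8} → only 9 remains.
(4,6) = 6: row 4 has {1,2,4,5,7,8,9}; col 6 has {1,2,3,7,9}; region has {1,5,8,9} → only 6 remains.
(4,7) = 3: row 4 has {1,2,4,5,6,7,8,9}; col 7 has {2,4,5,6,8}; region has {2,4,5,6,7} → only 3 remains.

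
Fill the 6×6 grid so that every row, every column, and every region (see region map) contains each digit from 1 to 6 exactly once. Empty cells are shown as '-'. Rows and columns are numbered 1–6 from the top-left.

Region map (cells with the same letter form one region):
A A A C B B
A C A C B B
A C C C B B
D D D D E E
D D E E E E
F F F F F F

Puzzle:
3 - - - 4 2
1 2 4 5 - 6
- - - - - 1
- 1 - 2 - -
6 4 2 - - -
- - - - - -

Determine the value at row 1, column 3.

row 2, column 5 = 3 (sole candidate).
row 3, column 5 = 5 (sole candidate).
row 4, column 1 = 5 (sole candidate).
row 4, column 3 = 3 (sole candidate).
row 4, column 5 = 6 (sole candidate).
row 4, column 6 = 4 (sole candidate).
row 5, column 5 = 1 (sole candidate).
row 6, column 5 = 2 (sole candidate).
row 3, column 1 = 2 (sole candidate).
row 3, column 3 = 6 (sole candidate).
row 5, column 4 = 3 (sole candidate).
row 5, column 6 = 5 (sole candidate).
row 6, column 1 = 4 (sole candidate).
row 6, column 6 = 3 (sole candidate).
row 1, column 3 = 5: row 1 has {2,3,4}; col 3 has {2,3,4,6}; region has {1,2,3,4} → only 5 remains.

5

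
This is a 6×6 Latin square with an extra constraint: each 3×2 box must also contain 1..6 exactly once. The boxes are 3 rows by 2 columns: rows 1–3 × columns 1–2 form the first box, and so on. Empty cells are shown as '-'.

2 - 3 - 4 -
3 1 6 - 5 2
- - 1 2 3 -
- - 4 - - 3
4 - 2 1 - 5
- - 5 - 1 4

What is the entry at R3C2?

R1C4 = 5: row 1 has {2,3,4}; col 4 has {1,2}; box has {1,2,3,6} → only 5 remains.
R2C4 = 4: row 2 has {1,2,3,5,6}; col 4 has {1,2,5}; box has {1,2,3,5,6} → only 4 remains.
R3C6 = 6: row 3 has {1,2,3}; col 6 has {2,3,4,5}; box has {2,3,4,5} → only 6 remains.
R4C4 = 6: row 4 has {3,4}; col 4 has {1,2,4,5}; box has {1,2,4,5} → only 6 remains.
R4C5 = 2: row 4 has {3,4,6}; col 5 has {1,3,4,5}; box has {1,3,4,5} → only 2 remains.
R5C5 = 6: row 5 has {1,2,4,5}; col 5 has {1,2,3,4,5}; box has {1,2,3,4,5} → only 6 remains.
R6C1 = 6: row 6 has {1,4,5}; col 1 has {2,3,4}; box has {4} → only 6 remains.
R6C4 = 3: row 6 has {1,4,5,6}; col 4 has {1,2,4,5,6}; box has {1,2,4,5,6} → only 3 remains.
R1C2 = 6: row 1 has {2,3,4,5}; col 2 has {1}; box has {1,2,3} → only 6 remains.
R1C6 = 1: row 1 has {2,3,4,5,6}; col 6 has {2,3,4,5,6}; box has {2,3,4,5,6} → only 1 remains.
R3C1 = 5: row 3 has {1,2,3,6}; col 1 has {2,3,4,6}; box has {1,2,3,6} → only 5 remains.
R3C2 = 4: row 3 has {1,2,3,5,6}; col 2 has {1,6}; box has {1,2,3,5,6} → only 4 remains.

4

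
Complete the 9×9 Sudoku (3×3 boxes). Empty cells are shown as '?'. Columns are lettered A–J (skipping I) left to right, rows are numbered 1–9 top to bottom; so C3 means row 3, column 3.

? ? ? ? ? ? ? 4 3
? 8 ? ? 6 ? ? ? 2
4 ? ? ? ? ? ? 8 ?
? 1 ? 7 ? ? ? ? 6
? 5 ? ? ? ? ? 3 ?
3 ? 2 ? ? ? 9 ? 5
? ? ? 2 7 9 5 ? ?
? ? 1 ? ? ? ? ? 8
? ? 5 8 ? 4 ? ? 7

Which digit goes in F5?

2

H4 = 2 (sole candidate).
D2 = 4 (hidden single in row 2).
H2 = 5 (hidden single in column 8).
A1 = 5 (hidden single in column 1).
A2 = 1 (hidden single in column 1).
G2 = 7 (sole candidate).
F2 = 3 (sole candidate).
C2 = 9 (sole candidate).
E4 = 3 (hidden single in row 4).
E8 = 5 (sole candidate).
F8 = 6 (sole candidate).
H8 = 9 (sole candidate).
E9 = 1 (sole candidate).
H9 = 6 (sole candidate).
H7 = 1 (sole candidate).
J7 = 4 (sole candidate).
D8 = 3 (sole candidate).
G8 = 2 (sole candidate).
G9 = 3 (sole candidate).
J5 = 1 (sole candidate).
H6 = 7 (sole candidate).
A8 = 7 (sole candidate).
B8 = 4 (sole candidate).
J3 = 9 (sole candidate).
B6 = 6 (sole candidate).
D6 = 1 (sole candidate).
F6 = 8 (sole candidate).
B7 = 3 (sole candidate).
D1 = 9 (sole candidate).
D3 = 5 (sole candidate).
E3 = 2 (sole candidate).
F4 = 5 (sole candidate).
D5 = 6 (sole candidate).
F5 = 2: row 5 has {1,3,5,6}; col 6 has {3,4,5,6,8,9}; box has {1,3,5,6,7,8} → only 2 remains.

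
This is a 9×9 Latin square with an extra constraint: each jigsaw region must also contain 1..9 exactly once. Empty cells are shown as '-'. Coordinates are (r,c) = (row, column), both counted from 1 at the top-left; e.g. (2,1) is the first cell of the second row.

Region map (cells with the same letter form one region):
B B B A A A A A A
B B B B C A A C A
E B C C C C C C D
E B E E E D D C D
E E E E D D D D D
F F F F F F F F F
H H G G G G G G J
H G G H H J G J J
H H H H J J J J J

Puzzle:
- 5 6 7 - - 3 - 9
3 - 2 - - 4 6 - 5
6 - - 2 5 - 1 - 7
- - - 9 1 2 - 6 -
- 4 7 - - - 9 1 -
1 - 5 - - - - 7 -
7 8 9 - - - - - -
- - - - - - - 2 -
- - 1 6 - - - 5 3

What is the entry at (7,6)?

5

(1,8) = 8 (sole candidate).
(2,8) = 9 (sole candidate).
(3,2) = 9 (sole candidate).
(4,2) = 7 (sole candidate).
(9,2) = 2 (sole candidate).
(1,1) = 4 (sole candidate).
(1,5) = 2 (sole candidate).
(1,6) = 1 (sole candidate).
(2,2) = 1 (sole candidate).
(2,4) = 8 (sole candidate).
(2,5) = 7 (sole candidate).
(9,1) = 9 (sole candidate).
(8,1) = 5 (sole candidate).
(4,1) = 8 (sole candidate).
(4,3) = 3 (sole candidate).
(4,9) = 4 (sole candidate).
(5,1) = 2 (sole candidate).
(5,4) = 5 (sole candidate).
(4,7) = 5 (sole candidate).
(7,7) = 2 (hidden single in row 7).
(7,6) = 5: in row 7, 5 can only go here (every other open cell in that row sees a 5).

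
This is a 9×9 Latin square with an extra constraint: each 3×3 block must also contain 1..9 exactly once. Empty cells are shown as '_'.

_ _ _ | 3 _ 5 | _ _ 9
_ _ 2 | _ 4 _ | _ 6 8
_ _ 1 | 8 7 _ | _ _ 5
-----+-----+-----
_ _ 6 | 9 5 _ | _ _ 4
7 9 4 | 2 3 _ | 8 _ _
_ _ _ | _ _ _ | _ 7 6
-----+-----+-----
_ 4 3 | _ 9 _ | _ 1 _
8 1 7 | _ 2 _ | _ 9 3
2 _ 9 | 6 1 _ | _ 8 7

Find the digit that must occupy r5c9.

1

r1c3 = 8: row 1 has {3,5,9}; col 3 has {1,2,3,4,6,7,9}; box has {1,2} → only 8 remains.
r1c5 = 6: row 1 has {3,5,8,9}; col 5 has {1,2,3,4,5,7,9}; box has {3,4,5,7,8} → only 6 remains.
r2c4 = 1: row 2 has {2,4,6,8}; col 4 has {2,3,6,8,9}; box has {3,4,5,6,7,8} → only 1 remains.
r2c6 = 9: row 2 has {1,2,4,6,8}; col 6 has {5}; box has {1,3,4,5,6,7,8} → only 9 remains.
r3c6 = 2: row 3 has {1,5,7,8}; col 6 has {5,9}; box has {1,3,4,5,6,7,8,9} → only 2 remains.
r5c8 = 5: row 5 has {2,3,4,7,8,9}; col 8 has {1,6,7,8,9}; box has {4,6,7,8} → only 5 remains.
r5c9 = 1: row 5 has {2,3,4,5,7,8,9}; col 9 has {3,4,5,6,7,8,9}; box has {4,5,6,7,8} → only 1 remains.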